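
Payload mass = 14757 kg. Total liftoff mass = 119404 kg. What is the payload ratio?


PR = 14757 / 119404 = 0.1236

0.1236


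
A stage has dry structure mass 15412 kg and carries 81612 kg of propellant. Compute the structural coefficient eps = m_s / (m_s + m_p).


eps = 15412 / (15412 + 81612) = 0.1588

0.1588


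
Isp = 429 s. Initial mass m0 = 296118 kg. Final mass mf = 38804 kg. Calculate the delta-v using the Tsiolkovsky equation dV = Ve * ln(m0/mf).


Ve = 429 * 9.81 = 4208.49 m/s
dV = 4208.49 * ln(296118/38804) = 8553 m/s

8553 m/s


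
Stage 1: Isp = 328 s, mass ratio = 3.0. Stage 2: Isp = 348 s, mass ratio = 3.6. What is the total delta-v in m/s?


dV1 = 328 * 9.81 * ln(3.0) = 3535.0 m/s
dV2 = 348 * 9.81 * ln(3.6) = 4373.0 m/s
Total dV = 3535.0 + 4373.0 = 7908.0 m/s ~ 7908 m/s

7908 m/s


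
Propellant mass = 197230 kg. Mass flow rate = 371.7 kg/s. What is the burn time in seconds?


tb = 197230 / 371.7 = 530.6 s

530.6 s


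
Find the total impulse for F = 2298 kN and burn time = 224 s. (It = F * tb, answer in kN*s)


It = 2298 * 224 = 514752 kN*s

514752 kN*s


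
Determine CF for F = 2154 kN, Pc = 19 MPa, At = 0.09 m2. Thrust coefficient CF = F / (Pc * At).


CF = 2154000 / (19e6 * 0.09) = 1.26

1.26


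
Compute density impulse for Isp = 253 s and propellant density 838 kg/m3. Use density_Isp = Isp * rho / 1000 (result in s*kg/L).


rho*Isp = 253 * 838 / 1000 = 212 s*kg/L

212 s*kg/L


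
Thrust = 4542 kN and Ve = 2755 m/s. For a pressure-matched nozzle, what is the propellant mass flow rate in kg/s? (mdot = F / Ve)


mdot = F / Ve = 4542000 / 2755 = 1648.6 kg/s

1648.6 kg/s


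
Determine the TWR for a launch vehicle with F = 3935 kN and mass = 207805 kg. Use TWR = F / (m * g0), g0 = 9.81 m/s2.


TWR = 3935000 / (207805 * 9.81) = 1.93

1.93


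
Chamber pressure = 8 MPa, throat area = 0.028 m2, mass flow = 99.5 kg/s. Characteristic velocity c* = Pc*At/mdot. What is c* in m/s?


c* = 8e6 * 0.028 / 99.5 = 2251 m/s

2251 m/s


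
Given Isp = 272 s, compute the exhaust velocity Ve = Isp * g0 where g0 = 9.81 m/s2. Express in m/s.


Ve = Isp * g0 = 272 * 9.81 = 2668.3 m/s

2668.3 m/s


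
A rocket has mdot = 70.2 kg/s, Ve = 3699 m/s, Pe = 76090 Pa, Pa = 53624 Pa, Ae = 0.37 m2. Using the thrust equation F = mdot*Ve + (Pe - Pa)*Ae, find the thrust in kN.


F = 70.2 * 3699 + (76090 - 53624) * 0.37 = 267982.0 N = 268.0 kN

268.0 kN


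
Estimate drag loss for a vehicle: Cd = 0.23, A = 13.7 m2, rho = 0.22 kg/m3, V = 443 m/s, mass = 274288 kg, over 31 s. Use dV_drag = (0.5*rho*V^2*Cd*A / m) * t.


D = 0.5 * 0.22 * 443^2 * 0.23 * 13.7 = 68021.87 N
a = 68021.87 / 274288 = 0.248 m/s2
dV = 0.248 * 31 = 7.7 m/s

7.7 m/s


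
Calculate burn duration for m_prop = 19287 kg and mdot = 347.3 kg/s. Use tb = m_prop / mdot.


tb = 19287 / 347.3 = 55.5 s

55.5 s


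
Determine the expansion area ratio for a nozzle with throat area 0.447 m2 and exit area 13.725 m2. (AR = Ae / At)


AR = 13.725 / 0.447 = 30.7

30.7


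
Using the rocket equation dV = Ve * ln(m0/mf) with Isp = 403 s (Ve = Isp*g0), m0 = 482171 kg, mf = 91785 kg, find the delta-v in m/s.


Ve = 403 * 9.81 = 3953.43 m/s
dV = 3953.43 * ln(482171/91785) = 6558 m/s

6558 m/s


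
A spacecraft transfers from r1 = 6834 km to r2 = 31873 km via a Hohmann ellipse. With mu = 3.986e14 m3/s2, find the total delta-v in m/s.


V1 = sqrt(mu/r1) = 7637.15 m/s
dV1 = V1*(sqrt(2*r2/(r1+r2)) - 1) = 2163.68 m/s
V2 = sqrt(mu/r2) = 3536.37 m/s
dV2 = V2*(1 - sqrt(2*r1/(r1+r2))) = 1434.94 m/s
Total dV = 3599 m/s

3599 m/s


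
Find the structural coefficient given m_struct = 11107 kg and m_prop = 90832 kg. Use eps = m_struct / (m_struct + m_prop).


eps = 11107 / (11107 + 90832) = 0.109

0.109


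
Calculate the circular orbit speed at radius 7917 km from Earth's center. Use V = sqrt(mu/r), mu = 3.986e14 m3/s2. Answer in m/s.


V = sqrt(3.986e14 / 7917000) = 7096 m/s

7096 m/s


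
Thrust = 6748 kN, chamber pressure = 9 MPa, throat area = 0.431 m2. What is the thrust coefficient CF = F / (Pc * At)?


CF = 6748000 / (9e6 * 0.431) = 1.74

1.74


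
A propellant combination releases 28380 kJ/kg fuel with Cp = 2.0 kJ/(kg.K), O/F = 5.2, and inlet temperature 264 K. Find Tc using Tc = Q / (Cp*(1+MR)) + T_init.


Tc = 28380 / (2.0 * (1 + 5.2)) + 264 = 2553 K

2553 K


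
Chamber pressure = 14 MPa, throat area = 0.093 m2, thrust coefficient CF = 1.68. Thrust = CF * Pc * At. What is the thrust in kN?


F = 1.68 * 14e6 * 0.093 = 2.1874e+06 N = 2187.4 kN

2187.4 kN


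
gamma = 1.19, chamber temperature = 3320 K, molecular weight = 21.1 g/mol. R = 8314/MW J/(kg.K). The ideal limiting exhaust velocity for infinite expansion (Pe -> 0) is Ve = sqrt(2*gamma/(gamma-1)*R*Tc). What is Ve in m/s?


R = 8314 / 21.1 = 394.03 J/(kg.K)
Ve = sqrt(2 * 1.19 / (1.19 - 1) * 394.03 * 3320) = 4048 m/s

4048 m/s


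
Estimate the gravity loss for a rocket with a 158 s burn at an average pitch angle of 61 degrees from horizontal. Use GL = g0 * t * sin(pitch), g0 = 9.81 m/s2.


GL = 9.81 * 158 * sin(61 deg) = 1356 m/s

1356 m/s


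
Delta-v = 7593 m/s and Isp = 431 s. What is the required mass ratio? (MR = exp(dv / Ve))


Ve = 431 * 9.81 = 4228.11 m/s
MR = exp(7593 / 4228.11) = 6.025

6.025


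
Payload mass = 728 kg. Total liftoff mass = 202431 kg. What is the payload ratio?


PR = 728 / 202431 = 0.0036

0.0036


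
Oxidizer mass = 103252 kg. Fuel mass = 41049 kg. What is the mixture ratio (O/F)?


MR = 103252 / 41049 = 2.52

2.52


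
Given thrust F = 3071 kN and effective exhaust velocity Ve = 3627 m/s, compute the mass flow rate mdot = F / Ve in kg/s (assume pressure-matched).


mdot = F / Ve = 3071000 / 3627 = 846.7 kg/s

846.7 kg/s


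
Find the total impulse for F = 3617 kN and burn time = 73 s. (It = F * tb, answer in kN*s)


It = 3617 * 73 = 264041 kN*s

264041 kN*s


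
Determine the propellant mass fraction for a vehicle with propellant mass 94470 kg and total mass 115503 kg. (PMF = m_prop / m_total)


PMF = 94470 / 115503 = 0.818

0.818


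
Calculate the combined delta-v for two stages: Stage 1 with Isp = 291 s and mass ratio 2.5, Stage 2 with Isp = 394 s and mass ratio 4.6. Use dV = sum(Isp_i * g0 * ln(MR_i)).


dV1 = 291 * 9.81 * ln(2.5) = 2615.7 m/s
dV2 = 394 * 9.81 * ln(4.6) = 5898.4 m/s
Total dV = 2615.7 + 5898.4 = 8514.1 m/s ~ 8514 m/s

8514 m/s


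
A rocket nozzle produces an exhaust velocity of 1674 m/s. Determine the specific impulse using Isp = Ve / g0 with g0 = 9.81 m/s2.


Isp = Ve / g0 = 1674 / 9.81 = 170.6 s

170.6 s


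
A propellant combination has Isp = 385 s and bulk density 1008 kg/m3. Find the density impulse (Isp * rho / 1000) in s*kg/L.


rho*Isp = 385 * 1008 / 1000 = 388 s*kg/L

388 s*kg/L


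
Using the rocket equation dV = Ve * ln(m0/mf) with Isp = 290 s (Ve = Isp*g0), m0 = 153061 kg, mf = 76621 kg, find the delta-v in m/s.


Ve = 290 * 9.81 = 2844.9 m/s
dV = 2844.9 * ln(153061/76621) = 1969 m/s

1969 m/s


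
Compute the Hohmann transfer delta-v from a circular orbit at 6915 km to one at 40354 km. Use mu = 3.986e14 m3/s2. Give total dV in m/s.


V1 = sqrt(mu/r1) = 7592.29 m/s
dV1 = V1*(sqrt(2*r2/(r1+r2)) - 1) = 2328.42 m/s
V2 = sqrt(mu/r2) = 3142.86 m/s
dV2 = V2*(1 - sqrt(2*r1/(r1+r2))) = 1442.86 m/s
Total dV = 3771 m/s

3771 m/s


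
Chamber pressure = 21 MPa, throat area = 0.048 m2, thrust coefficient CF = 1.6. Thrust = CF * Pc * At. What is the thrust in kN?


F = 1.6 * 21e6 * 0.048 = 1.6128e+06 N = 1612.8 kN

1612.8 kN


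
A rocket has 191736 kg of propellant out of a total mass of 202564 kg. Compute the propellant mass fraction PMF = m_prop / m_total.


PMF = 191736 / 202564 = 0.947

0.947


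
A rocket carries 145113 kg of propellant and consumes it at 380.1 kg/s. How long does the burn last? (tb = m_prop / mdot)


tb = 145113 / 380.1 = 381.8 s

381.8 s


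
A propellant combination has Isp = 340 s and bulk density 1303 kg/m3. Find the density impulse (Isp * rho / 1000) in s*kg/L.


rho*Isp = 340 * 1303 / 1000 = 443 s*kg/L

443 s*kg/L


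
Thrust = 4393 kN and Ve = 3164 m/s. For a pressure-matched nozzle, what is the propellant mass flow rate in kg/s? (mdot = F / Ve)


mdot = F / Ve = 4393000 / 3164 = 1388.4 kg/s

1388.4 kg/s


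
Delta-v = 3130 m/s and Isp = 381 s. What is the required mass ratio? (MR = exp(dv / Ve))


Ve = 381 * 9.81 = 3737.61 m/s
MR = exp(3130 / 3737.61) = 2.31

2.31


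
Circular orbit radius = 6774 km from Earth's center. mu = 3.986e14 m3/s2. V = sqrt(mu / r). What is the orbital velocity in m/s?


V = sqrt(3.986e14 / 6774000) = 7671 m/s

7671 m/s


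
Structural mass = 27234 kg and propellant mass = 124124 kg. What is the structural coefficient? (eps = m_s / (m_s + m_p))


eps = 27234 / (27234 + 124124) = 0.1799

0.1799


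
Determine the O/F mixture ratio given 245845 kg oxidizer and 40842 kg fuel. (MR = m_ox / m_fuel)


MR = 245845 / 40842 = 6.02

6.02


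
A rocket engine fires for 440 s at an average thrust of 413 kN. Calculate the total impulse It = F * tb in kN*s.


It = 413 * 440 = 181720 kN*s

181720 kN*s


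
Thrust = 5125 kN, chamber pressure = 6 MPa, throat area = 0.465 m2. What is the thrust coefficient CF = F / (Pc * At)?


CF = 5125000 / (6e6 * 0.465) = 1.84

1.84


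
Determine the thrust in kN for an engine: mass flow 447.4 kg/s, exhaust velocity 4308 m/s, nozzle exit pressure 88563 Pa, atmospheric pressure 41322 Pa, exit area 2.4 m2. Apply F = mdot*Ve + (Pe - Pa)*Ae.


F = 447.4 * 4308 + (88563 - 41322) * 2.4 = 2.0408e+06 N = 2040.8 kN

2040.8 kN


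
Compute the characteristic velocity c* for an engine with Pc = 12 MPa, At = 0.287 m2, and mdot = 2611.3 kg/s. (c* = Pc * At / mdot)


c* = 12e6 * 0.287 / 2611.3 = 1319 m/s

1319 m/s


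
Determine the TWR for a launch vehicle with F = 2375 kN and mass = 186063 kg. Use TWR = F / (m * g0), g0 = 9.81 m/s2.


TWR = 2375000 / (186063 * 9.81) = 1.3

1.3


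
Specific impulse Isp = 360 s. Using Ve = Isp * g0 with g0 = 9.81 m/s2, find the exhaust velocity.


Ve = Isp * g0 = 360 * 9.81 = 3531.6 m/s

3531.6 m/s


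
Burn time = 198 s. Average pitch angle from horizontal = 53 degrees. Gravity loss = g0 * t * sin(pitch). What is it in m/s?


GL = 9.81 * 198 * sin(53 deg) = 1551 m/s

1551 m/s


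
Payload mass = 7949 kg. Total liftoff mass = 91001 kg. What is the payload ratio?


PR = 7949 / 91001 = 0.0874

0.0874


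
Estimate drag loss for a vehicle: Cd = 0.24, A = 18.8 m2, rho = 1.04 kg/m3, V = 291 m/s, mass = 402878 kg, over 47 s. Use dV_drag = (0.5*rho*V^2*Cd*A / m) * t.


D = 0.5 * 1.04 * 291^2 * 0.24 * 18.8 = 198681.95 N
a = 198681.95 / 402878 = 0.4932 m/s2
dV = 0.4932 * 47 = 23.2 m/s

23.2 m/s


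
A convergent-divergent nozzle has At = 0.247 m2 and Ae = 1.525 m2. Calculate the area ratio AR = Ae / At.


AR = 1.525 / 0.247 = 6.2

6.2


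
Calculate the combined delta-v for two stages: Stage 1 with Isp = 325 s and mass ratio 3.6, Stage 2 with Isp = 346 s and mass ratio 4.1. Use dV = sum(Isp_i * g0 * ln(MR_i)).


dV1 = 325 * 9.81 * ln(3.6) = 4083.9 m/s
dV2 = 346 * 9.81 * ln(4.1) = 4789.3 m/s
Total dV = 4083.9 + 4789.3 = 8873.2 m/s ~ 8873 m/s

8873 m/s


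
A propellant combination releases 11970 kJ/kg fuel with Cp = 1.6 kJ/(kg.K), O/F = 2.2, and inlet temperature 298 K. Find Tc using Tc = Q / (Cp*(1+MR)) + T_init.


Tc = 11970 / (1.6 * (1 + 2.2)) + 298 = 2636 K

2636 K


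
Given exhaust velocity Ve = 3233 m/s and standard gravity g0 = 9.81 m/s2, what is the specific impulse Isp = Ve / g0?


Isp = Ve / g0 = 3233 / 9.81 = 329.6 s

329.6 s


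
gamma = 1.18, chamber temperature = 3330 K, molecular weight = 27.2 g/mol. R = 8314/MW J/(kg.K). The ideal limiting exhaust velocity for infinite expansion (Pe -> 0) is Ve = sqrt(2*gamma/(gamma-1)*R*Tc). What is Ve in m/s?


R = 8314 / 27.2 = 305.66 J/(kg.K)
Ve = sqrt(2 * 1.18 / (1.18 - 1) * 305.66 * 3330) = 3653 m/s

3653 m/s


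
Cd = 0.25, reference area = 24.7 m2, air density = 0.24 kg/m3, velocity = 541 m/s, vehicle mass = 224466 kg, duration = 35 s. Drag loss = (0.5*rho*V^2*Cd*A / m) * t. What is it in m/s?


D = 0.5 * 0.24 * 541^2 * 0.25 * 24.7 = 216876.62 N
a = 216876.62 / 224466 = 0.9662 m/s2
dV = 0.9662 * 35 = 33.8 m/s

33.8 m/s


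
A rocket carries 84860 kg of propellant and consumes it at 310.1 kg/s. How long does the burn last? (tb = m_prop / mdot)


tb = 84860 / 310.1 = 273.7 s

273.7 s


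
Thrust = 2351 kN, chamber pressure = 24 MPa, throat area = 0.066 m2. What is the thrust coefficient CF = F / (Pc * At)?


CF = 2351000 / (24e6 * 0.066) = 1.48

1.48


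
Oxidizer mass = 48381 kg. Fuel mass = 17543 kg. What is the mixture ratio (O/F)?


MR = 48381 / 17543 = 2.76

2.76


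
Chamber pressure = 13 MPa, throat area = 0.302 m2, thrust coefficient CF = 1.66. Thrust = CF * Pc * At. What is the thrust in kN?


F = 1.66 * 13e6 * 0.302 = 6.5172e+06 N = 6517.2 kN

6517.2 kN


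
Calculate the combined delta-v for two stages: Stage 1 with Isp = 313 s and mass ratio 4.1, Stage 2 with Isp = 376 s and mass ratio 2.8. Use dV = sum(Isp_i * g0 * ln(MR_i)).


dV1 = 313 * 9.81 * ln(4.1) = 4332.5 m/s
dV2 = 376 * 9.81 * ln(2.8) = 3797.8 m/s
Total dV = 4332.5 + 3797.8 = 8130.3 m/s ~ 8130 m/s

8130 m/s


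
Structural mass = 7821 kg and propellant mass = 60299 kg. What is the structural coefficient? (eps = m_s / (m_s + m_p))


eps = 7821 / (7821 + 60299) = 0.1148

0.1148


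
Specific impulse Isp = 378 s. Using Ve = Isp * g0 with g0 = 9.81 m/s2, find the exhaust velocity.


Ve = Isp * g0 = 378 * 9.81 = 3708.2 m/s

3708.2 m/s


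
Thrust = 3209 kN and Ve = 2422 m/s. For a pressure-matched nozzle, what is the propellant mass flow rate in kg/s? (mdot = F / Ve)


mdot = F / Ve = 3209000 / 2422 = 1324.9 kg/s

1324.9 kg/s


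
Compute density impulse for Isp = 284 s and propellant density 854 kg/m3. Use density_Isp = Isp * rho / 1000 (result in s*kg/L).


rho*Isp = 284 * 854 / 1000 = 243 s*kg/L

243 s*kg/L


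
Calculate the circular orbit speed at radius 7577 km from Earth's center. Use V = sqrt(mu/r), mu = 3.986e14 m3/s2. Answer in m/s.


V = sqrt(3.986e14 / 7577000) = 7253 m/s

7253 m/s


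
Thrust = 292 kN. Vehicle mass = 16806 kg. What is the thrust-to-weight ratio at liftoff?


TWR = 292000 / (16806 * 9.81) = 1.77

1.77


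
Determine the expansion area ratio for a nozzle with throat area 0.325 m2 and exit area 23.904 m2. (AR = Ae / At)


AR = 23.904 / 0.325 = 73.6

73.6


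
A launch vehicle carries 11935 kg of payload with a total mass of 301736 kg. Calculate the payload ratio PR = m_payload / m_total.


PR = 11935 / 301736 = 0.0396

0.0396


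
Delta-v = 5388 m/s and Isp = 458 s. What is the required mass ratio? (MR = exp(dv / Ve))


Ve = 458 * 9.81 = 4492.98 m/s
MR = exp(5388 / 4492.98) = 3.317

3.317


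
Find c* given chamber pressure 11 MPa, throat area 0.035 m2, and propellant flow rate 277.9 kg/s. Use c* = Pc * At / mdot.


c* = 11e6 * 0.035 / 277.9 = 1385 m/s

1385 m/s


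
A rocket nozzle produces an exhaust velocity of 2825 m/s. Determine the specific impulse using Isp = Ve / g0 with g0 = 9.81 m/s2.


Isp = Ve / g0 = 2825 / 9.81 = 288.0 s

288.0 s


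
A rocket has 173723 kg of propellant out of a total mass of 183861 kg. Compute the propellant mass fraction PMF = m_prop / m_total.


PMF = 173723 / 183861 = 0.945

0.945


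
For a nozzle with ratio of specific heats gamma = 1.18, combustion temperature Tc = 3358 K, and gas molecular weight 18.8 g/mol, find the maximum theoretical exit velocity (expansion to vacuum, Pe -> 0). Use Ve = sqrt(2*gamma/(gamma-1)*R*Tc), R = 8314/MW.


R = 8314 / 18.8 = 442.23 J/(kg.K)
Ve = sqrt(2 * 1.18 / (1.18 - 1) * 442.23 * 3358) = 4413 m/s

4413 m/s


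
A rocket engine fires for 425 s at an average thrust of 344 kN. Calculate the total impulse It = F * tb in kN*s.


It = 344 * 425 = 146200 kN*s

146200 kN*s


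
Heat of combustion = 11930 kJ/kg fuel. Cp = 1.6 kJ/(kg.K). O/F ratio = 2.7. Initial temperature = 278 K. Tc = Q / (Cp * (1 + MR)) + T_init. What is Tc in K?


Tc = 11930 / (1.6 * (1 + 2.7)) + 278 = 2293 K

2293 K


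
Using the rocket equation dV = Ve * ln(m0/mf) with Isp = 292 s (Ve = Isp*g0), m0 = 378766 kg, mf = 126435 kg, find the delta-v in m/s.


Ve = 292 * 9.81 = 2864.52 m/s
dV = 2864.52 * ln(378766/126435) = 3143 m/s

3143 m/s


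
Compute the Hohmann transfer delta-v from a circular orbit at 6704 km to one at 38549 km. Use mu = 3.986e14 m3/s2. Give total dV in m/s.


V1 = sqrt(mu/r1) = 7710.84 m/s
dV1 = V1*(sqrt(2*r2/(r1+r2)) - 1) = 2353.83 m/s
V2 = sqrt(mu/r2) = 3215.6 m/s
dV2 = V2*(1 - sqrt(2*r1/(r1+r2))) = 1465.27 m/s
Total dV = 3819 m/s

3819 m/s


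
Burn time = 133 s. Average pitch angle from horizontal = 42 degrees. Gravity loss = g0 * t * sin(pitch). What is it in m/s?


GL = 9.81 * 133 * sin(42 deg) = 873 m/s

873 m/s


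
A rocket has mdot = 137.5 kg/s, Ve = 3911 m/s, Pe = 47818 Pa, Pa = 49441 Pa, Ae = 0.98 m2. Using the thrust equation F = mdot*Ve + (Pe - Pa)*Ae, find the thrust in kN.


F = 137.5 * 3911 + (47818 - 49441) * 0.98 = 536172.0 N = 536.2 kN

536.2 kN


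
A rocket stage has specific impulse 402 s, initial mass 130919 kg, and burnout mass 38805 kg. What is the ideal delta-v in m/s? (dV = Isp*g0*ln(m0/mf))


Ve = 402 * 9.81 = 3943.62 m/s
dV = 3943.62 * ln(130919/38805) = 4796 m/s

4796 m/s


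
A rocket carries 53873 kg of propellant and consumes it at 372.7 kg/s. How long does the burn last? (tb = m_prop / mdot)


tb = 53873 / 372.7 = 144.5 s

144.5 s


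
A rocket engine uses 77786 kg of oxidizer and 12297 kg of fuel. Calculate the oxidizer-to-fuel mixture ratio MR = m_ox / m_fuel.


MR = 77786 / 12297 = 6.33

6.33


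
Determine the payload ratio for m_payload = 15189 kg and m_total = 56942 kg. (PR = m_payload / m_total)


PR = 15189 / 56942 = 0.2667

0.2667


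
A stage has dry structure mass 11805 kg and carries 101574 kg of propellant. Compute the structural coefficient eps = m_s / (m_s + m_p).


eps = 11805 / (11805 + 101574) = 0.1041

0.1041


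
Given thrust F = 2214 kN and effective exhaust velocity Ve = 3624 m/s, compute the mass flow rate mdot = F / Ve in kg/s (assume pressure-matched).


mdot = F / Ve = 2214000 / 3624 = 610.9 kg/s

610.9 kg/s


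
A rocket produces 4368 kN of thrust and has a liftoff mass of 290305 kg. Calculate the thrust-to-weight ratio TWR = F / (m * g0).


TWR = 4368000 / (290305 * 9.81) = 1.53

1.53


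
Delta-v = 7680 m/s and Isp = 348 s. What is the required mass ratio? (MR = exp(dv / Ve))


Ve = 348 * 9.81 = 3413.88 m/s
MR = exp(7680 / 3413.88) = 9.484

9.484


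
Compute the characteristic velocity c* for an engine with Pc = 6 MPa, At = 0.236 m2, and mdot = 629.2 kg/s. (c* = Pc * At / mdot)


c* = 6e6 * 0.236 / 629.2 = 2250 m/s

2250 m/s


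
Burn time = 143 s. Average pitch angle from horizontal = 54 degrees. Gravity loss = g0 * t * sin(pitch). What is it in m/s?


GL = 9.81 * 143 * sin(54 deg) = 1135 m/s

1135 m/s


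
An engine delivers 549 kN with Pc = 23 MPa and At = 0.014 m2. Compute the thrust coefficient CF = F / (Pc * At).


CF = 549000 / (23e6 * 0.014) = 1.7

1.7


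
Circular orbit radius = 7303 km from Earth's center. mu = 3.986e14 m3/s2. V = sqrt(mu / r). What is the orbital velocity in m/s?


V = sqrt(3.986e14 / 7303000) = 7388 m/s

7388 m/s


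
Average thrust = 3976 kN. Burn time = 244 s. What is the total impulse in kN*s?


It = 3976 * 244 = 970144 kN*s

970144 kN*s


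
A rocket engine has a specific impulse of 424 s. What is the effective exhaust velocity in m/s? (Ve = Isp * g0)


Ve = Isp * g0 = 424 * 9.81 = 4159.4 m/s

4159.4 m/s


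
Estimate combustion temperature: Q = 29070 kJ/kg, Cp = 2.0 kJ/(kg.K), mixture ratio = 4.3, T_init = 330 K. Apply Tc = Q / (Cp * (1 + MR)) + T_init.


Tc = 29070 / (2.0 * (1 + 4.3)) + 330 = 3072 K

3072 K


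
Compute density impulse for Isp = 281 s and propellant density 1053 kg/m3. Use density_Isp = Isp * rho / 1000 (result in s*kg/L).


rho*Isp = 281 * 1053 / 1000 = 296 s*kg/L

296 s*kg/L


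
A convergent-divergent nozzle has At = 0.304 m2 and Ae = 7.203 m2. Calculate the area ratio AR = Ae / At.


AR = 7.203 / 0.304 = 23.7

23.7


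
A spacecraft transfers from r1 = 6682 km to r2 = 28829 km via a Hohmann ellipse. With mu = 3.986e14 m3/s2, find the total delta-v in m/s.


V1 = sqrt(mu/r1) = 7723.52 m/s
dV1 = V1*(sqrt(2*r2/(r1+r2)) - 1) = 2118.03 m/s
V2 = sqrt(mu/r2) = 3718.38 m/s
dV2 = V2*(1 - sqrt(2*r1/(r1+r2))) = 1437.3 m/s
Total dV = 3555 m/s

3555 m/s


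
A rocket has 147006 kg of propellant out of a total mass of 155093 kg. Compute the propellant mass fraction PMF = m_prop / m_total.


PMF = 147006 / 155093 = 0.948

0.948


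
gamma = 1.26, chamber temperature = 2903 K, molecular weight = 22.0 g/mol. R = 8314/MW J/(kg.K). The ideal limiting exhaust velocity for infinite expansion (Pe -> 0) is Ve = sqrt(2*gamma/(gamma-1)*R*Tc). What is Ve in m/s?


R = 8314 / 22.0 = 377.91 J/(kg.K)
Ve = sqrt(2 * 1.26 / (1.26 - 1) * 377.91 * 2903) = 3261 m/s

3261 m/s


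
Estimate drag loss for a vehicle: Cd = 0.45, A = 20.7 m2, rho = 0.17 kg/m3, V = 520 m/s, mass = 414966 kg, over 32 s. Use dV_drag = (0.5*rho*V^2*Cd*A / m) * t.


D = 0.5 * 0.17 * 520^2 * 0.45 * 20.7 = 214095.96 N
a = 214095.96 / 414966 = 0.5159 m/s2
dV = 0.5159 * 32 = 16.5 m/s

16.5 m/s


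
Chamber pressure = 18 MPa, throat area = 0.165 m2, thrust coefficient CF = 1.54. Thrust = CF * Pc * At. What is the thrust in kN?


F = 1.54 * 18e6 * 0.165 = 4.5738e+06 N = 4573.8 kN

4573.8 kN


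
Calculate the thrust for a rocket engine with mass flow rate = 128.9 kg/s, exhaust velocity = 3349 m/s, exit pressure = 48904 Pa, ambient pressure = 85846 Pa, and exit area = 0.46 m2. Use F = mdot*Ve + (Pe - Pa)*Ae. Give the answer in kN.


F = 128.9 * 3349 + (48904 - 85846) * 0.46 = 414693.0 N = 414.7 kN

414.7 kN


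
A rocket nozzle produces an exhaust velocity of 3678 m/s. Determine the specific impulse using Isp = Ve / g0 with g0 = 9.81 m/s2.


Isp = Ve / g0 = 3678 / 9.81 = 374.9 s

374.9 s


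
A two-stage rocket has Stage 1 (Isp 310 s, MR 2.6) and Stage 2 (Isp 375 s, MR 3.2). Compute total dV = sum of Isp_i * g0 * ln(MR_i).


dV1 = 310 * 9.81 * ln(2.6) = 2905.8 m/s
dV2 = 375 * 9.81 * ln(3.2) = 4278.9 m/s
Total dV = 2905.8 + 4278.9 = 7184.7 m/s ~ 7185 m/s

7185 m/s


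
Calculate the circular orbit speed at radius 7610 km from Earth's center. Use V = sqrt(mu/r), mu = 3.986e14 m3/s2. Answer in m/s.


V = sqrt(3.986e14 / 7610000) = 7237 m/s

7237 m/s


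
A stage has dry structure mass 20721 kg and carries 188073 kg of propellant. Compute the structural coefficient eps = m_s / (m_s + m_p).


eps = 20721 / (20721 + 188073) = 0.0992

0.0992


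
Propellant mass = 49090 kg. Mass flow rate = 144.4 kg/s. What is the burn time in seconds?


tb = 49090 / 144.4 = 340.0 s

340.0 s


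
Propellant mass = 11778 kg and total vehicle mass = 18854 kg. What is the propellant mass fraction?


PMF = 11778 / 18854 = 0.625

0.625


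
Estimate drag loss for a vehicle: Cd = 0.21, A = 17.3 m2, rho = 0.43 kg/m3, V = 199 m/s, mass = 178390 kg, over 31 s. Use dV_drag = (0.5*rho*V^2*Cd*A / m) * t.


D = 0.5 * 0.43 * 199^2 * 0.21 * 17.3 = 30932.14 N
a = 30932.14 / 178390 = 0.1734 m/s2
dV = 0.1734 * 31 = 5.4 m/s

5.4 m/s


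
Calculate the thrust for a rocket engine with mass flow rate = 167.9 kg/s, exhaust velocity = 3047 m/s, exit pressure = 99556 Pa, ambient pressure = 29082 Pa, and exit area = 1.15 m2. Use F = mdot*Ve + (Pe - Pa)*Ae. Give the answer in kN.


F = 167.9 * 3047 + (99556 - 29082) * 1.15 = 592636.0 N = 592.6 kN

592.6 kN


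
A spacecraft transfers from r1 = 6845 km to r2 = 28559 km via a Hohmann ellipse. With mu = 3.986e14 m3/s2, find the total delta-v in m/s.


V1 = sqrt(mu/r1) = 7631.01 m/s
dV1 = V1*(sqrt(2*r2/(r1+r2)) - 1) = 2061.64 m/s
V2 = sqrt(mu/r2) = 3735.92 m/s
dV2 = V2*(1 - sqrt(2*r1/(r1+r2))) = 1412.79 m/s
Total dV = 3474 m/s

3474 m/s


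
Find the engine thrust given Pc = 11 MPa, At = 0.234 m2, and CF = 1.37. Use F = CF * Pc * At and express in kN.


F = 1.37 * 11e6 * 0.234 = 3.5264e+06 N = 3526.4 kN

3526.4 kN


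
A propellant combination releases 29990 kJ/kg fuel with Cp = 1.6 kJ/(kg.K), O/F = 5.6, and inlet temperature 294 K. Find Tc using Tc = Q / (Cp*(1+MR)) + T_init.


Tc = 29990 / (1.6 * (1 + 5.6)) + 294 = 3134 K

3134 K


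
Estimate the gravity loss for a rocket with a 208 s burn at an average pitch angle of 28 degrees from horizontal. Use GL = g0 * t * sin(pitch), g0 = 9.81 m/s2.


GL = 9.81 * 208 * sin(28 deg) = 958 m/s

958 m/s


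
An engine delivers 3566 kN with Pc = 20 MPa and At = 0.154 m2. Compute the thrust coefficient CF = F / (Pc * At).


CF = 3566000 / (20e6 * 0.154) = 1.16

1.16


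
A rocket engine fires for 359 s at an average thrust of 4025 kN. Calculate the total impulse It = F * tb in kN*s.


It = 4025 * 359 = 1444975 kN*s

1444975 kN*s


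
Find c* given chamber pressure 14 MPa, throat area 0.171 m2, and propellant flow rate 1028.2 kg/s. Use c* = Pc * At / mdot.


c* = 14e6 * 0.171 / 1028.2 = 2328 m/s

2328 m/s


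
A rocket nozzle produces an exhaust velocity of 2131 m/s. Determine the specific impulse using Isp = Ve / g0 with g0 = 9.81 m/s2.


Isp = Ve / g0 = 2131 / 9.81 = 217.2 s

217.2 s


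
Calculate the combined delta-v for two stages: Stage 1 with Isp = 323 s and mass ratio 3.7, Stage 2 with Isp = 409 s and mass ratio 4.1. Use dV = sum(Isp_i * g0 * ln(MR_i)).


dV1 = 323 * 9.81 * ln(3.7) = 4145.6 m/s
dV2 = 409 * 9.81 * ln(4.1) = 5661.3 m/s
Total dV = 4145.6 + 5661.3 = 9806.9 m/s ~ 9807 m/s

9807 m/s


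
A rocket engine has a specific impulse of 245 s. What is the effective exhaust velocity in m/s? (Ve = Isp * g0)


Ve = Isp * g0 = 245 * 9.81 = 2403.5 m/s

2403.5 m/s


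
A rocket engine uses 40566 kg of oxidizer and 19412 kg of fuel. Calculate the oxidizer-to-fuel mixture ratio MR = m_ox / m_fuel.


MR = 40566 / 19412 = 2.09

2.09


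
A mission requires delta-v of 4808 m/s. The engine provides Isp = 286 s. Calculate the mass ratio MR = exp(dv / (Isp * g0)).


Ve = 286 * 9.81 = 2805.66 m/s
MR = exp(4808 / 2805.66) = 5.549

5.549


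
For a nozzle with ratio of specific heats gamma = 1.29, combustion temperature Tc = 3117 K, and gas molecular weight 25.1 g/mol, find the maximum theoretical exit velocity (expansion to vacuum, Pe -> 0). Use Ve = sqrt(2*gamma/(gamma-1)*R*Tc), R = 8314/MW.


R = 8314 / 25.1 = 331.24 J/(kg.K)
Ve = sqrt(2 * 1.29 / (1.29 - 1) * 331.24 * 3117) = 3031 m/s

3031 m/s


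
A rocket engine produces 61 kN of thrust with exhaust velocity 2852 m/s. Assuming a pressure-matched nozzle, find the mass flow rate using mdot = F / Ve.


mdot = F / Ve = 61000 / 2852 = 21.4 kg/s

21.4 kg/s


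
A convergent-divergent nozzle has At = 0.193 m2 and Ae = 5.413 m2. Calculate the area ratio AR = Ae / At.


AR = 5.413 / 0.193 = 28.0

28.0


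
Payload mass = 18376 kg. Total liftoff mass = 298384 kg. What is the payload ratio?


PR = 18376 / 298384 = 0.0616

0.0616


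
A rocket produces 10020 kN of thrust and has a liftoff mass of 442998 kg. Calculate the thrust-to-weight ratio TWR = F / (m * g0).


TWR = 10020000 / (442998 * 9.81) = 2.31

2.31


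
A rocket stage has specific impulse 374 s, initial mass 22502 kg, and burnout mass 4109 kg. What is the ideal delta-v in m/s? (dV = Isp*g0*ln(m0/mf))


Ve = 374 * 9.81 = 3668.94 m/s
dV = 3668.94 * ln(22502/4109) = 6239 m/s

6239 m/s


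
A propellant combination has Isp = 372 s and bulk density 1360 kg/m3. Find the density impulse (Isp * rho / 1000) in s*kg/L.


rho*Isp = 372 * 1360 / 1000 = 506 s*kg/L

506 s*kg/L


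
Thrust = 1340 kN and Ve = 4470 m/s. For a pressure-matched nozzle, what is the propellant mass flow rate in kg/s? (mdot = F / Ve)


mdot = F / Ve = 1340000 / 4470 = 299.8 kg/s

299.8 kg/s


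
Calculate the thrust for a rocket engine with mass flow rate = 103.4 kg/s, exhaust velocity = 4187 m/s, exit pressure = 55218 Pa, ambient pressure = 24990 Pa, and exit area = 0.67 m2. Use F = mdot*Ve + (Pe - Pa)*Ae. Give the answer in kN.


F = 103.4 * 4187 + (55218 - 24990) * 0.67 = 453189.0 N = 453.2 kN

453.2 kN


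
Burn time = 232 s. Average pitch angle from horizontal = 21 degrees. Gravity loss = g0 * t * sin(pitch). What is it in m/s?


GL = 9.81 * 232 * sin(21 deg) = 816 m/s

816 m/s


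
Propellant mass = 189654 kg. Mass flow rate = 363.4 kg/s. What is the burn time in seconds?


tb = 189654 / 363.4 = 521.9 s

521.9 s


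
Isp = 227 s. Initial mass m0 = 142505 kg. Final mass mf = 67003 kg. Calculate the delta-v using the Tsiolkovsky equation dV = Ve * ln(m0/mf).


Ve = 227 * 9.81 = 2226.87 m/s
dV = 2226.87 * ln(142505/67003) = 1680 m/s

1680 m/s


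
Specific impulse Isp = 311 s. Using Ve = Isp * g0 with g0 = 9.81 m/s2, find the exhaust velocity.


Ve = Isp * g0 = 311 * 9.81 = 3050.9 m/s

3050.9 m/s


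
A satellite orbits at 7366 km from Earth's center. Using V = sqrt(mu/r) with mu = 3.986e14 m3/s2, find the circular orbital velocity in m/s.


V = sqrt(3.986e14 / 7366000) = 7356 m/s

7356 m/s


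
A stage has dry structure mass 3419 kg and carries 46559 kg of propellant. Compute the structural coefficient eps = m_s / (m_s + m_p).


eps = 3419 / (3419 + 46559) = 0.0684

0.0684


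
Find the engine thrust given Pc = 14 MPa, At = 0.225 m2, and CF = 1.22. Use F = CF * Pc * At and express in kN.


F = 1.22 * 14e6 * 0.225 = 3.8430e+06 N = 3843.0 kN

3843.0 kN


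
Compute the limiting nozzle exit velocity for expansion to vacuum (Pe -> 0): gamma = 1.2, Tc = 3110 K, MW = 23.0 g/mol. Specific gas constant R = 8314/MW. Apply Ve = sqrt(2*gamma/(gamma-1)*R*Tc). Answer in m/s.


R = 8314 / 23.0 = 361.48 J/(kg.K)
Ve = sqrt(2 * 1.2 / (1.2 - 1) * 361.48 * 3110) = 3673 m/s

3673 m/s


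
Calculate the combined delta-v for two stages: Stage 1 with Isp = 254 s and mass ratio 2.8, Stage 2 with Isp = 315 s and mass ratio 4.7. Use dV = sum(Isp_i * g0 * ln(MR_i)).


dV1 = 254 * 9.81 * ln(2.8) = 2565.5 m/s
dV2 = 315 * 9.81 * ln(4.7) = 4782.2 m/s
Total dV = 2565.5 + 4782.2 = 7347.7 m/s ~ 7348 m/s

7348 m/s


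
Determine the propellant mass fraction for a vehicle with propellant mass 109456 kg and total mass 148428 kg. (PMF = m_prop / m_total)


PMF = 109456 / 148428 = 0.737

0.737


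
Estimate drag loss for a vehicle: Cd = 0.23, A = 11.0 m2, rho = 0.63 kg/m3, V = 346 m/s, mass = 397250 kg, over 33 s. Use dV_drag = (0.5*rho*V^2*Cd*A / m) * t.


D = 0.5 * 0.63 * 346^2 * 0.23 * 11.0 = 95407.67 N
a = 95407.67 / 397250 = 0.2402 m/s2
dV = 0.2402 * 33 = 7.9 m/s

7.9 m/s


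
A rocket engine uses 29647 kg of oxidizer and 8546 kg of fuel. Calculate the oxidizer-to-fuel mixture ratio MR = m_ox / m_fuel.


MR = 29647 / 8546 = 3.47

3.47


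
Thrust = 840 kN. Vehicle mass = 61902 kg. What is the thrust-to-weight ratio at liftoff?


TWR = 840000 / (61902 * 9.81) = 1.38

1.38


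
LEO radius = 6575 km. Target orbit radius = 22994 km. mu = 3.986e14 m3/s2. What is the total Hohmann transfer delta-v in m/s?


V1 = sqrt(mu/r1) = 7786.11 m/s
dV1 = V1*(sqrt(2*r2/(r1+r2)) - 1) = 1924.01 m/s
V2 = sqrt(mu/r2) = 4163.53 m/s
dV2 = V2*(1 - sqrt(2*r1/(r1+r2))) = 1386.97 m/s
Total dV = 3311 m/s

3311 m/s


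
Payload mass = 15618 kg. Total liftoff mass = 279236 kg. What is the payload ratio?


PR = 15618 / 279236 = 0.0559

0.0559


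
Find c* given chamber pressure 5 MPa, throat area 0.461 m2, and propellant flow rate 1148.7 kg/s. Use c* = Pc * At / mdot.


c* = 5e6 * 0.461 / 1148.7 = 2007 m/s

2007 m/s


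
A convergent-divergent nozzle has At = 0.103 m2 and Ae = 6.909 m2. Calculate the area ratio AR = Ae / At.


AR = 6.909 / 0.103 = 67.1

67.1


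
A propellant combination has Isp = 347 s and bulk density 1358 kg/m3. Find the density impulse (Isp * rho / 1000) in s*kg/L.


rho*Isp = 347 * 1358 / 1000 = 471 s*kg/L

471 s*kg/L


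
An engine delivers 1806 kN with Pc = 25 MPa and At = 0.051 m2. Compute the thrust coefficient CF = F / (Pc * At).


CF = 1806000 / (25e6 * 0.051) = 1.42

1.42


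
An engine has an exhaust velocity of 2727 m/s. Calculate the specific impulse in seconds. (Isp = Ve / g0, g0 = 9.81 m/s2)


Isp = Ve / g0 = 2727 / 9.81 = 278.0 s

278.0 s


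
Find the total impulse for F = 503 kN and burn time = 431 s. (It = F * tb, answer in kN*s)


It = 503 * 431 = 216793 kN*s

216793 kN*s


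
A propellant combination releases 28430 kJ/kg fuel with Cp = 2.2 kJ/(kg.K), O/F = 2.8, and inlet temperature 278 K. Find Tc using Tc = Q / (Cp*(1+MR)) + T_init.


Tc = 28430 / (2.2 * (1 + 2.8)) + 278 = 3679 K

3679 K


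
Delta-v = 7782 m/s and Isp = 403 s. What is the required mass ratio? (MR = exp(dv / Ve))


Ve = 403 * 9.81 = 3953.43 m/s
MR = exp(7782 / 3953.43) = 7.159

7.159


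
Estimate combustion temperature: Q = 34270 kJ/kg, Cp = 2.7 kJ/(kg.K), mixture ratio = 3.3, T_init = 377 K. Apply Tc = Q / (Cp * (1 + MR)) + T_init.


Tc = 34270 / (2.7 * (1 + 3.3)) + 377 = 3329 K

3329 K


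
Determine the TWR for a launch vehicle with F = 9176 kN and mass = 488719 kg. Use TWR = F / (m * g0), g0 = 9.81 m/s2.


TWR = 9176000 / (488719 * 9.81) = 1.91

1.91


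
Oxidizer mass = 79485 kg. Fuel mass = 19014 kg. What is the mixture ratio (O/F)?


MR = 79485 / 19014 = 4.18

4.18


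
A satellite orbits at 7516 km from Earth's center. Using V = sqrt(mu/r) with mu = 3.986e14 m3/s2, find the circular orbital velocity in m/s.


V = sqrt(3.986e14 / 7516000) = 7282 m/s

7282 m/s


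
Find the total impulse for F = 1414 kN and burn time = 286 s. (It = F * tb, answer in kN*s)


It = 1414 * 286 = 404404 kN*s

404404 kN*s


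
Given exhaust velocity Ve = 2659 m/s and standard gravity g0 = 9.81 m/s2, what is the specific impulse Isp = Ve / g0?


Isp = Ve / g0 = 2659 / 9.81 = 271.0 s

271.0 s


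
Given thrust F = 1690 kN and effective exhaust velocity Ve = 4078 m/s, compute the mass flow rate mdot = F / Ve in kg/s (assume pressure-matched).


mdot = F / Ve = 1690000 / 4078 = 414.4 kg/s

414.4 kg/s


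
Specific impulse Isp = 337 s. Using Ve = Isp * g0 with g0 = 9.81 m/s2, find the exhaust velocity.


Ve = Isp * g0 = 337 * 9.81 = 3306.0 m/s

3306.0 m/s


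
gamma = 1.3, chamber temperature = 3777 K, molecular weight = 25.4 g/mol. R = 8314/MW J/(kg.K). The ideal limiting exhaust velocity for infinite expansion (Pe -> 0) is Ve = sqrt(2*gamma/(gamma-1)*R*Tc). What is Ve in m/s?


R = 8314 / 25.4 = 327.32 J/(kg.K)
Ve = sqrt(2 * 1.3 / (1.3 - 1) * 327.32 * 3777) = 3273 m/s

3273 m/s


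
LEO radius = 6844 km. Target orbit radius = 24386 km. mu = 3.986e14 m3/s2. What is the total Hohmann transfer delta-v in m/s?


V1 = sqrt(mu/r1) = 7631.57 m/s
dV1 = V1*(sqrt(2*r2/(r1+r2)) - 1) = 1905.46 m/s
V2 = sqrt(mu/r2) = 4042.95 m/s
dV2 = V2*(1 - sqrt(2*r1/(r1+r2))) = 1366.36 m/s
Total dV = 3272 m/s

3272 m/s


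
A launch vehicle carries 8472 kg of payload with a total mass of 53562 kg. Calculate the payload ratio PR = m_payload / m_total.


PR = 8472 / 53562 = 0.1582

0.1582


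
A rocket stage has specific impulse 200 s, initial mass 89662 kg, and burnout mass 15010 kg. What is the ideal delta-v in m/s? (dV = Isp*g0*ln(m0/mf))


Ve = 200 * 9.81 = 1962.0 m/s
dV = 1962.0 * ln(89662/15010) = 3507 m/s

3507 m/s


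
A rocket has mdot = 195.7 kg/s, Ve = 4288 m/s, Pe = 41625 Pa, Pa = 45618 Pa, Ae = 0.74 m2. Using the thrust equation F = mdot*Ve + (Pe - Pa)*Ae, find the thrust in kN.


F = 195.7 * 4288 + (41625 - 45618) * 0.74 = 836207.0 N = 836.2 kN

836.2 kN


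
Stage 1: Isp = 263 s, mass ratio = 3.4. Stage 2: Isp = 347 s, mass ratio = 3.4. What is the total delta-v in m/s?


dV1 = 263 * 9.81 * ln(3.4) = 3157.4 m/s
dV2 = 347 * 9.81 * ln(3.4) = 4165.8 m/s
Total dV = 3157.4 + 4165.8 = 7323.2 m/s ~ 7323 m/s

7323 m/s


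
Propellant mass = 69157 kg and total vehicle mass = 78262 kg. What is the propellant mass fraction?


PMF = 69157 / 78262 = 0.884

0.884


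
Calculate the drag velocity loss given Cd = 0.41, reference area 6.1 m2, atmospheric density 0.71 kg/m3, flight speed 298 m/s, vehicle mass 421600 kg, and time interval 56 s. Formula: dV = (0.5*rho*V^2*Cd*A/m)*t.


D = 0.5 * 0.71 * 298^2 * 0.41 * 6.1 = 78845.08 N
a = 78845.08 / 421600 = 0.187 m/s2
dV = 0.187 * 56 = 10.5 m/s

10.5 m/s


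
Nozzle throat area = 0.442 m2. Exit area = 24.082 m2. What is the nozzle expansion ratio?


AR = 24.082 / 0.442 = 54.5

54.5


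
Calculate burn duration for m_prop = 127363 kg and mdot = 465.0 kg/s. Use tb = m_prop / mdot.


tb = 127363 / 465.0 = 273.9 s

273.9 s


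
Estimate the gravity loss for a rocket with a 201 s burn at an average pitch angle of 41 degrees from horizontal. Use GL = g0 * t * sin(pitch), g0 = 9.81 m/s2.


GL = 9.81 * 201 * sin(41 deg) = 1294 m/s

1294 m/s


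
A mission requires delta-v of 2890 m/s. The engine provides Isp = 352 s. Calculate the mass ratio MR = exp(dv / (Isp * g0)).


Ve = 352 * 9.81 = 3453.12 m/s
MR = exp(2890 / 3453.12) = 2.309

2.309


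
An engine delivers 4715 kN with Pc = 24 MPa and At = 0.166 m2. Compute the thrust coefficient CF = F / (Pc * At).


CF = 4715000 / (24e6 * 0.166) = 1.18

1.18


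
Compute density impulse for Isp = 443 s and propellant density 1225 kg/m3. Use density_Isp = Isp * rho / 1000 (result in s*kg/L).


rho*Isp = 443 * 1225 / 1000 = 543 s*kg/L

543 s*kg/L


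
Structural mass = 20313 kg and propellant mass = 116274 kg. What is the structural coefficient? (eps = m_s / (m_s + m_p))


eps = 20313 / (20313 + 116274) = 0.1487

0.1487


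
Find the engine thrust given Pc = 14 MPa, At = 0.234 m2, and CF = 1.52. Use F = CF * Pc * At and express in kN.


F = 1.52 * 14e6 * 0.234 = 4.9795e+06 N = 4979.5 kN

4979.5 kN


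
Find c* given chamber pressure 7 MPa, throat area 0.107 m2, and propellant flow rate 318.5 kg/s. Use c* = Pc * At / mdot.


c* = 7e6 * 0.107 / 318.5 = 2352 m/s

2352 m/s


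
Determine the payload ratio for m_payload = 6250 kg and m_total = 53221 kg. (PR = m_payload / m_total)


PR = 6250 / 53221 = 0.1174

0.1174


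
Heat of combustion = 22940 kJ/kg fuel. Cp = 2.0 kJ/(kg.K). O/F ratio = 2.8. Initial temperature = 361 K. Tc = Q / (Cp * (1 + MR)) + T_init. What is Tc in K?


Tc = 22940 / (2.0 * (1 + 2.8)) + 361 = 3379 K

3379 K


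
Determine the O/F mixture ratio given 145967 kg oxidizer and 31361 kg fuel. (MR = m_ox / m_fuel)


MR = 145967 / 31361 = 4.65

4.65


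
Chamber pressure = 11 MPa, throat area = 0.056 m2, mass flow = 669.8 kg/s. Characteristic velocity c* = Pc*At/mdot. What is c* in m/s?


c* = 11e6 * 0.056 / 669.8 = 920 m/s

920 m/s


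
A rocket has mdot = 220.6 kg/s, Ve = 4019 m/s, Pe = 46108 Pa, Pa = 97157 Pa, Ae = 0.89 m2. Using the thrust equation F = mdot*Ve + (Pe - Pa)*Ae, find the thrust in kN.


F = 220.6 * 4019 + (46108 - 97157) * 0.89 = 841158.0 N = 841.2 kN

841.2 kN


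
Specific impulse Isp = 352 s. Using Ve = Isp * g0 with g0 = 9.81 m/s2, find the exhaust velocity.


Ve = Isp * g0 = 352 * 9.81 = 3453.1 m/s

3453.1 m/s


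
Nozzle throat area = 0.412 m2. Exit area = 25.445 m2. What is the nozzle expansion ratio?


AR = 25.445 / 0.412 = 61.8

61.8


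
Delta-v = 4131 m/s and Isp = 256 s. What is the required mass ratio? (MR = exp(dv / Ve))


Ve = 256 * 9.81 = 2511.36 m/s
MR = exp(4131 / 2511.36) = 5.181

5.181
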